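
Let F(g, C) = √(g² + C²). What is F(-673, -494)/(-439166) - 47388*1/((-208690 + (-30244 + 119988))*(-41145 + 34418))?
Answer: -23694/400074871 - √696965/439166 ≈ -0.0019602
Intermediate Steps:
F(g, C) = √(C² + g²)
F(-673, -494)/(-439166) - 47388*1/((-208690 + (-30244 + 119988))*(-41145 + 34418)) = √((-494)² + (-673)²)/(-439166) - 47388*1/((-208690 + (-30244 + 119988))*(-41145 + 34418)) = √(244036 + 452929)*(-1/439166) - 47388*(-1/(6727*(-208690 + 89744))) = √696965*(-1/439166) - 47388/((-118946*(-6727))) = -√696965/439166 - 47388/800149742 = -√696965/439166 - 47388*1/800149742 = -√696965/439166 - 23694/400074871 = -23694/400074871 - √696965/439166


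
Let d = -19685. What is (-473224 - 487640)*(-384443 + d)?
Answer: 388312046592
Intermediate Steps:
(-473224 - 487640)*(-384443 + d) = (-473224 - 487640)*(-384443 - 19685) = -960864*(-404128) = 388312046592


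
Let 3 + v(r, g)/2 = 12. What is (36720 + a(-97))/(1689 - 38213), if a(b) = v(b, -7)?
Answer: -18369/18262 ≈ -1.0059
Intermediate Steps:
v(r, g) = 18 (v(r, g) = -6 + 2*12 = -6 + 24 = 18)
a(b) = 18
(36720 + a(-97))/(1689 - 38213) = (36720 + 18)/(1689 - 38213) = 36738/(-36524) = 36738*(-1/36524) = -18369/18262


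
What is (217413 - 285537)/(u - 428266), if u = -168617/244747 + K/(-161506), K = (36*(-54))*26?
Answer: 448802149381628/2821426663908341 ≈ 0.15907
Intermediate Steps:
K = -50544 (K = -1944*26 = -50544)
u = -7431082417/19764054491 (u = -168617/244747 - 50544/(-161506) = -168617*1/244747 - 50544*(-1/161506) = -168617/244747 + 25272/80753 = -7431082417/19764054491 ≈ -0.37599)
(217413 - 285537)/(u - 428266) = (217413 - 285537)/(-7431082417/19764054491 - 428266) = -68124/(-8464279991725023/19764054491) = -68124*(-19764054491/8464279991725023) = 448802149381628/2821426663908341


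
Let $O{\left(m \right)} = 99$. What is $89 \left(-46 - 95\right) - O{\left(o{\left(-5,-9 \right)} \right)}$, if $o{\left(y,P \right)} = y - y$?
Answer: $-12648$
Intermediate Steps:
$o{\left(y,P \right)} = 0$
$89 \left(-46 - 95\right) - O{\left(o{\left(-5,-9 \right)} \right)} = 89 \left(-46 - 95\right) - 99 = 89 \left(-141\right) - 99 = -12549 - 99 = -12648$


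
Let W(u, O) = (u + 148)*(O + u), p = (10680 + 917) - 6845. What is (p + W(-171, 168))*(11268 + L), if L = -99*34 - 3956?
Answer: 19023666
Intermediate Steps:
p = 4752 (p = 11597 - 6845 = 4752)
W(u, O) = (148 + u)*(O + u)
L = -7322 (L = -3366 - 3956 = -7322)
(p + W(-171, 168))*(11268 + L) = (4752 + ((-171)² + 148*168 + 148*(-171) + 168*(-171)))*(11268 - 7322) = (4752 + (29241 + 24864 - 25308 - 28728))*3946 = (4752 + 69)*3946 = 4821*3946 = 19023666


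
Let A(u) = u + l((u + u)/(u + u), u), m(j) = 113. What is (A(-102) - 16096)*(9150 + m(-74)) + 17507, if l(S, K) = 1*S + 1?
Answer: -150006041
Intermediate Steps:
l(S, K) = 1 + S (l(S, K) = S + 1 = 1 + S)
A(u) = 2 + u (A(u) = u + (1 + (u + u)/(u + u)) = u + (1 + (2*u)/((2*u))) = u + (1 + (2*u)*(1/(2*u))) = u + (1 + 1) = u + 2 = 2 + u)
(A(-102) - 16096)*(9150 + m(-74)) + 17507 = ((2 - 102) - 16096)*(9150 + 113) + 17507 = (-100 - 16096)*9263 + 17507 = -16196*9263 + 17507 = -150023548 + 17507 = -150006041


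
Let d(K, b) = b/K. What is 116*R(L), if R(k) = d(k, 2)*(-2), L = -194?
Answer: 232/97 ≈ 2.3918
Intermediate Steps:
R(k) = -4/k (R(k) = (2/k)*(-2) = -4/k)
116*R(L) = 116*(-4/(-194)) = 116*(-4*(-1/194)) = 116*(2/97) = 232/97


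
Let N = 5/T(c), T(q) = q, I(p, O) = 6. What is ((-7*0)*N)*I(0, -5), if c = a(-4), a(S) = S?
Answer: 0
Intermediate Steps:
c = -4
N = -5/4 (N = 5/(-4) = 5*(-1/4) = -5/4 ≈ -1.2500)
((-7*0)*N)*I(0, -5) = (-7*0*(-5/4))*6 = (0*(-5/4))*6 = 0*6 = 0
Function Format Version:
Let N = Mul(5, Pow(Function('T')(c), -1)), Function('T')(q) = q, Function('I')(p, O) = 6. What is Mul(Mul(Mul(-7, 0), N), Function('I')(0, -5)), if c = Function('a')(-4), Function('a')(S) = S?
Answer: 0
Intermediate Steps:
c = -4
N = Rational(-5, 4) (N = Mul(5, Pow(-4, -1)) = Mul(5, Rational(-1, 4)) = Rational(-5, 4) ≈ -1.2500)
Mul(Mul(Mul(-7, 0), N), Function('I')(0, -5)) = Mul(Mul(Mul(-7, 0), Rational(-5, 4)), 6) = Mul(Mul(0, Rational(-5, 4)), 6) = Mul(0, 6) = 0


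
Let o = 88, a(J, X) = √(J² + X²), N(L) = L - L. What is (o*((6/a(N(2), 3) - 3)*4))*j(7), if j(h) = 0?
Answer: 0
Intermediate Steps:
N(L) = 0
(o*((6/a(N(2), 3) - 3)*4))*j(7) = (88*((6/(√(0² + 3²)) - 3)*4))*0 = (88*((6/(√(0 + 9)) - 3)*4))*0 = (88*((6/(√9) - 3)*4))*0 = (88*((6/3 - 3)*4))*0 = (88*((6*(⅓) - 3)*4))*0 = (88*((2 - 3)*4))*0 = (88*(-1*4))*0 = (88*(-4))*0 = -352*0 = 0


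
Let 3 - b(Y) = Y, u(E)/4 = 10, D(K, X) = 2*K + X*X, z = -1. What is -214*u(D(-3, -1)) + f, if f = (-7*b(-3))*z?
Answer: -8518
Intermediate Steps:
D(K, X) = X² + 2*K (D(K, X) = 2*K + X² = X² + 2*K)
u(E) = 40 (u(E) = 4*10 = 40)
b(Y) = 3 - Y
f = 42 (f = -7*(3 - 1*(-3))*(-1) = -7*(3 + 3)*(-1) = -7*6*(-1) = -42*(-1) = 42)
-214*u(D(-3, -1)) + f = -214*40 + 42 = -8560 + 42 = -8518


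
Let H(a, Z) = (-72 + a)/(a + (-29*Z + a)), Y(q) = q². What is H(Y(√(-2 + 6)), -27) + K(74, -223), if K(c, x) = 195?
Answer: 154177/791 ≈ 194.91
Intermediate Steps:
H(a, Z) = (-72 + a)/(-29*Z + 2*a) (H(a, Z) = (-72 + a)/(a + (a - 29*Z)) = (-72 + a)/(-29*Z + 2*a))
H(Y(√(-2 + 6)), -27) + K(74, -223) = (72 - (√(-2 + 6))²)/(-2*(√(-2 + 6))² + 29*(-27)) + 195 = (72 - (√4)²)/(-2*(√4)² - 783) + 195 = (72 - 1*2²)/(-2*2² - 783) + 195 = (72 - 1*4)/(-2*4 - 783) + 195 = (72 - 4)/(-8 - 783) + 195 = 68/(-791) + 195 = -1/791*68 + 195 = -68/791 + 195 = 154177/791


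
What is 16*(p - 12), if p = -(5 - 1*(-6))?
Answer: -368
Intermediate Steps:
p = -11 (p = -(5 + 6) = -1*11 = -11)
16*(p - 12) = 16*(-11 - 12) = 16*(-23) = -368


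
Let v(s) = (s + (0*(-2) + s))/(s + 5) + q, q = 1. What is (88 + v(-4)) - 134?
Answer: -53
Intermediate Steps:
v(s) = 1 + 2*s/(5 + s) (v(s) = (s + (0*(-2) + s))/(s + 5) + 1 = (s + (0 + s))/(5 + s) + 1 = (s + s)/(5 + s) + 1 = (2*s)/(5 + s) + 1 = 2*s/(5 + s) + 1 = 1 + 2*s/(5 + s))
(88 + v(-4)) - 134 = (88 + (5 + 3*(-4))/(5 - 4)) - 134 = (88 + (5 - 12)/1) - 134 = (88 + 1*(-7)) - 134 = (88 - 7) - 134 = 81 - 134 = -53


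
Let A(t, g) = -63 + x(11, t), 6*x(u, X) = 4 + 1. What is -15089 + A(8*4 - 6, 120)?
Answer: -90907/6 ≈ -15151.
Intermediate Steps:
x(u, X) = ⅚ (x(u, X) = (4 + 1)/6 = (⅙)*5 = ⅚)
A(t, g) = -373/6 (A(t, g) = -63 + ⅚ = -373/6)
-15089 + A(8*4 - 6, 120) = -15089 - 373/6 = -90907/6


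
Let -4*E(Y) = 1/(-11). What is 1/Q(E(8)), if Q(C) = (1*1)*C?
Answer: 44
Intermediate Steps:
E(Y) = 1/44 (E(Y) = -1/4/(-11) = -1/4*(-1/11) = 1/44)
Q(C) = C (Q(C) = 1*C = C)
1/Q(E(8)) = 1/(1/44) = 44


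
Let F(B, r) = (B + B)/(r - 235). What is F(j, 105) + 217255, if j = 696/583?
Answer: 8232877529/37895 ≈ 2.1726e+5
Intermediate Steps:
j = 696/583 (j = 696*(1/583) = 696/583 ≈ 1.1938)
F(B, r) = 2*B/(-235 + r) (F(B, r) = (2*B)/(-235 + r) = 2*B/(-235 + r))
F(j, 105) + 217255 = 2*(696/583)/(-235 + 105) + 217255 = 2*(696/583)/(-130) + 217255 = 2*(696/583)*(-1/130) + 217255 = -696/37895 + 217255 = 8232877529/37895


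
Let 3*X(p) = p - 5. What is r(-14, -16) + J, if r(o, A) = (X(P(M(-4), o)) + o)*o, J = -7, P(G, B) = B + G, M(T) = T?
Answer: 889/3 ≈ 296.33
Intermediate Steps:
X(p) = -5/3 + p/3 (X(p) = (p - 5)/3 = (-5 + p)/3 = -5/3 + p/3)
r(o, A) = o*(-3 + 4*o/3) (r(o, A) = ((-5/3 + (o - 4)/3) + o)*o = ((-5/3 + (-4 + o)/3) + o)*o = ((-5/3 + (-4/3 + o/3)) + o)*o = ((-3 + o/3) + o)*o = (-3 + 4*o/3)*o = o*(-3 + 4*o/3))
r(-14, -16) + J = (⅓)*(-14)*(-9 + 4*(-14)) - 7 = (⅓)*(-14)*(-9 - 56) - 7 = (⅓)*(-14)*(-65) - 7 = 910/3 - 7 = 889/3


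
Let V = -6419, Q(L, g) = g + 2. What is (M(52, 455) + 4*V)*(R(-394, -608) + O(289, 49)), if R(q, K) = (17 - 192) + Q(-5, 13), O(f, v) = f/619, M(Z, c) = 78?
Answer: 2527828098/619 ≈ 4.0837e+6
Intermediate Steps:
Q(L, g) = 2 + g
O(f, v) = f/619 (O(f, v) = f*(1/619) = f/619)
R(q, K) = -160 (R(q, K) = (17 - 192) + (2 + 13) = -175 + 15 = -160)
(M(52, 455) + 4*V)*(R(-394, -608) + O(289, 49)) = (78 + 4*(-6419))*(-160 + (1/619)*289) = (78 - 25676)*(-160 + 289/619) = -25598*(-98751/619) = 2527828098/619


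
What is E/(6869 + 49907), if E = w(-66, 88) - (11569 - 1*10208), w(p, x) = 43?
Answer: -659/28388 ≈ -0.023214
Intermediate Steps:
E = -1318 (E = 43 - (11569 - 1*10208) = 43 - (11569 - 10208) = 43 - 1*1361 = 43 - 1361 = -1318)
E/(6869 + 49907) = -1318/(6869 + 49907) = -1318/56776 = -1318*1/56776 = -659/28388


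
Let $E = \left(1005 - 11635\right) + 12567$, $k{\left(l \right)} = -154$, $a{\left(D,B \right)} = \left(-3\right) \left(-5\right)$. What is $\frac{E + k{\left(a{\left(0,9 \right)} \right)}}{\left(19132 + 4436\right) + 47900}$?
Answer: $\frac{1783}{71468} \approx 0.024948$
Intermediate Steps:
$a{\left(D,B \right)} = 15$
$E = 1937$ ($E = -10630 + 12567 = 1937$)
$\frac{E + k{\left(a{\left(0,9 \right)} \right)}}{\left(19132 + 4436\right) + 47900} = \frac{1937 - 154}{\left(19132 + 4436\right) + 47900} = \frac{1783}{23568 + 47900} = \frac{1783}{71468}$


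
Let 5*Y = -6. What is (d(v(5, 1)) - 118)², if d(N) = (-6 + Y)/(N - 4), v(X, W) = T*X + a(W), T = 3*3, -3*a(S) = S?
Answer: 1299169936/93025 ≈ 13966.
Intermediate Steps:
Y = -6/5 (Y = (⅕)*(-6) = -6/5 ≈ -1.2000)
a(S) = -S/3
T = 9
v(X, W) = 9*X - W/3
d(N) = -36/(5*(-4 + N)) (d(N) = (-6 - 6/5)/(N - 4) = -36/(5*(-4 + N)))
(d(v(5, 1)) - 118)² = (-36/(-20 + 5*(9*5 - ⅓*1)) - 118)² = (-36/(-20 + 5*(45 - ⅓)) - 118)² = (-36/(-20 + 5*(134/3)) - 118)² = (-36/(-20 + 670/3) - 118)² = (-36/610/3 - 118)² = (-36*3/610 - 118)² = (-54/305 - 118)² = (-36044/305)² = 1299169936/93025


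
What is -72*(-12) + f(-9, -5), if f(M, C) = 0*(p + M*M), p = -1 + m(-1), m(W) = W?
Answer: 864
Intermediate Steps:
p = -2 (p = -1 - 1 = -2)
f(M, C) = 0 (f(M, C) = 0*(-2 + M*M) = 0*(-2 + M²) = 0)
-72*(-12) + f(-9, -5) = -72*(-12) + 0 = 864 + 0 = 864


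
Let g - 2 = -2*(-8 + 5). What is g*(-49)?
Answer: -392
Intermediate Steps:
g = 8 (g = 2 - 2*(-8 + 5) = 2 - 2*(-3) = 2 + 6 = 8)
g*(-49) = 8*(-49) = -392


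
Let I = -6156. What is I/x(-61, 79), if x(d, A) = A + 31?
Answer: -3078/55 ≈ -55.964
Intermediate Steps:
x(d, A) = 31 + A
I/x(-61, 79) = -6156/(31 + 79) = -6156/110 = -6156*1/110 = -3078/55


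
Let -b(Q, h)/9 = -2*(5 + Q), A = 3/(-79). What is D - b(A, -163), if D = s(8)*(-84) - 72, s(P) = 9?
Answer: -72468/79 ≈ -917.32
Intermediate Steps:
A = -3/79 (A = 3*(-1/79) = -3/79 ≈ -0.037975)
b(Q, h) = 90 + 18*Q (b(Q, h) = -(-18)*(5 + Q) = -9*(-10 - 2*Q) = 90 + 18*Q)
D = -828 (D = 9*(-84) - 72 = -756 - 72 = -828)
D - b(A, -163) = -828 - (90 + 18*(-3/79)) = -828 - (90 - 54/79) = -828 - 1*7056/79 = -828 - 7056/79 = -72468/79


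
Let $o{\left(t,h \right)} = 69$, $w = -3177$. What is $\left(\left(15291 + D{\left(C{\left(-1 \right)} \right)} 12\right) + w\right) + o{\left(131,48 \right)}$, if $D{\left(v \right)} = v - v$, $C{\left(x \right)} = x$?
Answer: $12183$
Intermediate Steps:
$D{\left(v \right)} = 0$
$\left(\left(15291 + D{\left(C{\left(-1 \right)} \right)} 12\right) + w\right) + o{\left(131,48 \right)} = \left(\left(15291 + 0 \cdot 12\right) - 3177\right) + 69 = \left(\left(15291 + 0\right) - 3177\right) + 69 = \left(15291 - 3177\right) + 69 = 12114 + 69 = 12183$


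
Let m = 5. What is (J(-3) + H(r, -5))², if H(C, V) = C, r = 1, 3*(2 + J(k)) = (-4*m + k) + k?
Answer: 841/9 ≈ 93.444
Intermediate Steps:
J(k) = -26/3 + 2*k/3 (J(k) = -2 + ((-4*5 + k) + k)/3 = -2 + ((-20 + k) + k)/3 = -2 + (-20 + 2*k)/3 = -2 + (-20/3 + 2*k/3) = -26/3 + 2*k/3)
(J(-3) + H(r, -5))² = ((-26/3 + (⅔)*(-3)) + 1)² = ((-26/3 - 2) + 1)² = (-32/3 + 1)² = (-29/3)² = 841/9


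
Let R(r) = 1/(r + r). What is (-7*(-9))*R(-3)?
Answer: -21/2 ≈ -10.500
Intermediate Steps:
R(r) = 1/(2*r)
(-7*(-9))*R(-3) = (-7*(-9))*((½)/(-3)) = 63*((½)*(-⅓)) = 63*(-⅙) = -21/2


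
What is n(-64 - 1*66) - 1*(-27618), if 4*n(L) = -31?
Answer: 110441/4 ≈ 27610.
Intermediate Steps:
n(L) = -31/4 (n(L) = (¼)*(-31) = -31/4)
n(-64 - 1*66) - 1*(-27618) = -31/4 - 1*(-27618) = -31/4 + 27618 = 110441/4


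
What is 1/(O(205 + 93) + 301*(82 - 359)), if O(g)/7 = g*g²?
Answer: 1/185161767 ≈ 5.4007e-9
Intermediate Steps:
O(g) = 7*g³ (O(g) = 7*(g*g²) = 7*g³)
1/(O(205 + 93) + 301*(82 - 359)) = 1/(7*(205 + 93)³ + 301*(82 - 359)) = 1/(7*298³ + 301*(-277)) = 1/(7*26463592 - 83377) = 1/(185245144 - 83377) = 1/185161767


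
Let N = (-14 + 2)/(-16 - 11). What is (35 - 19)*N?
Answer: 64/9 ≈ 7.1111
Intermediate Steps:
N = 4/9 (N = -12/(-27) = -12*(-1/27) = 4/9 ≈ 0.44444)
(35 - 19)*N = (35 - 19)*(4/9) = 16*(4/9) = 64/9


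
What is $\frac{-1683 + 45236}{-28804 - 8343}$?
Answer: $- \frac{43553}{37147} \approx -1.1724$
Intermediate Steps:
$\frac{-1683 + 45236}{-28804 - 8343} = \frac{43553}{-37147} = 43553 \left(- \frac{1}{37147}\right) = - \frac{43553}{37147}$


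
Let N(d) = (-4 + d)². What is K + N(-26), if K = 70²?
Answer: 5800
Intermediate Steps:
K = 4900
K + N(-26) = 4900 + (-4 - 26)² = 4900 + (-30)² = 4900 + 900 = 5800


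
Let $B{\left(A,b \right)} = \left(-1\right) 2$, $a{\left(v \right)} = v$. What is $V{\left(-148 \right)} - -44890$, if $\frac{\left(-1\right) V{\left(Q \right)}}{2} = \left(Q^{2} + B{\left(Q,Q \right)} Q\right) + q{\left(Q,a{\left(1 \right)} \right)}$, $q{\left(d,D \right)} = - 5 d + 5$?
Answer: $-1000$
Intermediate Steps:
$B{\left(A,b \right)} = -2$
$q{\left(d,D \right)} = 5 - 5 d$
$V{\left(Q \right)} = -10 - 2 Q^{2} + 14 Q$ ($V{\left(Q \right)} = - 2 \left(\left(Q^{2} - 2 Q\right) - \left(-5 + 5 Q\right)\right) = - 2 \left(5 + Q^{2} - 7 Q\right) = -10 - 2 Q^{2} + 14 Q$)
$V{\left(-148 \right)} - -44890 = \left(-10 - 2 \left(-148\right)^{2} + 14 \left(-148\right)\right) - -44890 = \left(-10 - 43808 - 2072\right) + 44890 = -45890 + 44890 = -1000$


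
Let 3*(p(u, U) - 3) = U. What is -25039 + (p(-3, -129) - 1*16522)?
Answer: -41601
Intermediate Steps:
p(u, U) = 3 + U/3
-25039 + (p(-3, -129) - 1*16522) = -25039 + ((3 + (⅓)*(-129)) - 1*16522) = -25039 + ((3 - 43) - 16522) = -25039 + (-40 - 16522) = -25039 - 16562 = -41601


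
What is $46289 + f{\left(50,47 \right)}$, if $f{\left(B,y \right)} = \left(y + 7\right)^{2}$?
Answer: $49205$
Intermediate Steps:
$f{\left(B,y \right)} = \left(7 + y\right)^{2}$
$46289 + f{\left(50,47 \right)} = 46289 + \left(7 + 47\right)^{2} = 46289 + 54^{2} = 46289 + 2916 = 49205$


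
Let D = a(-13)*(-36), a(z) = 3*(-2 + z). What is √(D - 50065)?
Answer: I*√48445 ≈ 220.1*I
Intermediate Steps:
a(z) = -6 + 3*z
D = 1620 (D = (-6 + 3*(-13))*(-36) = (-6 - 39)*(-36) = -45*(-36) = 1620)
√(D - 50065) = √(1620 - 50065) = √(-48445) = I*√48445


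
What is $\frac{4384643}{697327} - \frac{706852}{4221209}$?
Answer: $\frac{18015587508783}{2943563008343} \approx 6.1203$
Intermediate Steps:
$\frac{4384643}{697327} - \frac{706852}{4221209} = \frac{18015587508783}{2943563008343}$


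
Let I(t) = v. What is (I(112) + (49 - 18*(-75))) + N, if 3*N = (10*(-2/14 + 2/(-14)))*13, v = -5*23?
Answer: 26704/21 ≈ 1271.6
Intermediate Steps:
v = -115
N = -260/21 (N = ((10*(-2/14 + 2/(-14)))*13)/3 = ((10*(-2*1/14 + 2*(-1/14)))*13)/3 = ((10*(-⅐ - ⅐))*13)/3 = ((10*(-2/7))*13)/3 = (-20/7*13)/3 = (⅓)*(-260/7) = -260/21 ≈ -12.381)
I(t) = -115
(I(112) + (49 - 18*(-75))) + N = (-115 + (49 - 18*(-75))) - 260/21 = (-115 + (49 + 1350)) - 260/21 = (-115 + 1399) - 260/21 = 1284 - 260/21 = 26704/21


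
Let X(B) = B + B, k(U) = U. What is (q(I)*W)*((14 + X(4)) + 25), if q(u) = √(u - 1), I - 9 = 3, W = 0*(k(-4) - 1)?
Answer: 0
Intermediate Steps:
X(B) = 2*B
W = 0 (W = 0*(-4 - 1) = 0*(-5) = 0)
I = 12 (I = 9 + 3 = 12)
q(u) = √(-1 + u)
(q(I)*W)*((14 + X(4)) + 25) = (√(-1 + 12)*0)*((14 + 2*4) + 25) = (√11*0)*((14 + 8) + 25) = 0*(22 + 25) = 0*47 = 0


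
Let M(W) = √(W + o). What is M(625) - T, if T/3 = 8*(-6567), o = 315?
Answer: 157608 + 2*√235 ≈ 1.5764e+5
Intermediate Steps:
T = -157608 (T = 3*(8*(-6567)) = 3*(-52536) = -157608)
M(W) = √(315 + W) (M(W) = √(W + 315) = √(315 + W))
M(625) - T = √(315 + 625) - 1*(-157608) = √940 + 157608 = 2*√235 + 157608 = 157608 + 2*√235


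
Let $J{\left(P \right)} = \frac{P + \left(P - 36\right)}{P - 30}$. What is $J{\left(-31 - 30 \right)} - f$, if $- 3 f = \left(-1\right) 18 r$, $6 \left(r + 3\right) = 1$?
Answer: $\frac{1705}{91} \approx 18.736$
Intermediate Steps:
$r = - \frac{17}{6}$ ($r = -3 + \frac{1}{6} \cdot 1 = -3 + \frac{1}{6} = - \frac{17}{6} \approx -2.8333$)
$f = -17$ ($f = - \frac{\left(-1\right) 18 \left(- \frac{17}{6}\right)}{3} = - \frac{\left(-18\right) \left(- \frac{17}{6}\right)}{3} = \left(- \frac{1}{3}\right) 51 = -17$)
$J{\left(P \right)} = \frac{-36 + 2 P}{-30 + P}$ ($J{\left(P \right)} = \frac{P + \left(P - 36\right)}{-30 + P} = \frac{P + \left(-36 + P\right)}{-30 + P} = \frac{-36 + 2 P}{-30 + P}$)
$J{\left(-31 - 30 \right)} - f = \frac{2 \left(-18 - 61\right)}{-30 - 61} - -17 = \frac{2 \left(-18 - 61\right)}{-30 - 61} + 17 = 2 \frac{1}{-91} \left(-79\right) + 17 = 2 \left(- \frac{1}{91}\right) \left(-79\right) + 17 = \frac{158}{91} + 17 = \frac{1705}{91}$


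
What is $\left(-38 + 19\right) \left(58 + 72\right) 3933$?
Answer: $-9714510$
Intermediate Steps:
$\left(-38 + 19\right) \left(58 + 72\right) 3933 = \left(-19\right) 130 \cdot 3933 = \left(-2470\right) 3933 = -9714510$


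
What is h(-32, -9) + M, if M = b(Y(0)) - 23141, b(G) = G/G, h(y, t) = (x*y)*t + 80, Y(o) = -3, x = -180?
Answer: -74900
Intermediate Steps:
h(y, t) = 80 - 180*t*y (h(y, t) = (-180*y)*t + 80 = -180*t*y + 80 = 80 - 180*t*y)
b(G) = 1
M = -23140 (M = 1 - 23141 = -23140)
h(-32, -9) + M = (80 - 180*(-9)*(-32)) - 23140 = (80 - 51840) - 23140 = -51760 - 23140 = -74900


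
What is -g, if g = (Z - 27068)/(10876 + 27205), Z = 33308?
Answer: -6240/38081 ≈ -0.16386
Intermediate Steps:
g = 6240/38081 (g = (33308 - 27068)/(10876 + 27205) = 6240/38081 ≈ 0.16386)
-g = -1*6240/38081 = -6240/38081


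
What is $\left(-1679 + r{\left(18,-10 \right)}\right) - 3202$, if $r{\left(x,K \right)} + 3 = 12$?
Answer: $-4872$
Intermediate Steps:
$r{\left(x,K \right)} = 9$ ($r{\left(x,K \right)} = -3 + 12 = 9$)
$\left(-1679 + r{\left(18,-10 \right)}\right) - 3202 = \left(-1679 + 9\right) - 3202 = -1670 - 3202 = -4872$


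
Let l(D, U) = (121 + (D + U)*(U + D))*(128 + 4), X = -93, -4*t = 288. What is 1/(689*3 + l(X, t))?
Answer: 1/3611739 ≈ 2.7687e-7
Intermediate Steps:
t = -72 (t = -1/4*288 = -72)
l(D, U) = 15972 + 132*(D + U)**2 (l(D, U) = (121 + (D + U)*(D + U))*132 = (121 + (D + U)**2)*132 = 15972 + 132*(D + U)**2)
1/(689*3 + l(X, t)) = 1/(689*3 + (15972 + 132*(-93 - 72)**2)) = 1/(2067 + (15972 + 132*(-165)**2)) = 1/(2067 + (15972 + 132*27225)) = 1/(2067 + (15972 + 3593700)) = 1/(2067 + 3609672) = 1/3611739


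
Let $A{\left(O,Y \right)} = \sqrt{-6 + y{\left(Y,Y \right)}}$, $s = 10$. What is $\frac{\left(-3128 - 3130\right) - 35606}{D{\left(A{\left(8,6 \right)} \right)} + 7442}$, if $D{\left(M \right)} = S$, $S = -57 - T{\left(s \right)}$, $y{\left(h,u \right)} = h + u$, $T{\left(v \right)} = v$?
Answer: $- \frac{41864}{7375} \approx -5.6765$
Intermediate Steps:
$A{\left(O,Y \right)} = \sqrt{-6 + 2 Y}$ ($A{\left(O,Y \right)} = \sqrt{-6 + \left(Y + Y\right)} = \sqrt{-6 + 2 Y}$)
$S = -67$ ($S = -57 - 10 = -67$)
$D{\left(M \right)} = -67$
$\frac{\left(-3128 - 3130\right) - 35606}{D{\left(A{\left(8,6 \right)} \right)} + 7442} = \frac{\left(-3128 - 3130\right) - 35606}{-67 + 7442} = \frac{-6258 - 35606}{7375} = \left(-41864\right) \frac{1}{7375} = - \frac{41864}{7375}$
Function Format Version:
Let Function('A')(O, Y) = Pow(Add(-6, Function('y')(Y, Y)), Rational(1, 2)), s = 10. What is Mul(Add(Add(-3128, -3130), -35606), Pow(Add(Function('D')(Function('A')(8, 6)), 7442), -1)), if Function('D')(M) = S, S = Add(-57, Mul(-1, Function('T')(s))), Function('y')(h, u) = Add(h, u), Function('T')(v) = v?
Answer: Rational(-41864, 7375) ≈ -5.6765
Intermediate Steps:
Function('A')(O, Y) = Pow(Add(-6, Mul(2, Y)), Rational(1, 2)) (Function('A')(O, Y) = Pow(Add(-6, Add(Y, Y)), Rational(1, 2)) = Pow(Add(-6, Mul(2, Y)), Rational(1, 2)))
S = -67 (S = Add(-57, Mul(-1, 10)) = Add(-57, -10) = -67)
Function('D')(M) = -67
Mul(Add(Add(-3128, -3130), -35606), Pow(Add(Function('D')(Function('A')(8, 6)), 7442), -1)) = Mul(Add(Add(-3128, -3130), -35606), Pow(Add(-67, 7442), -1)) = Mul(Add(-6258, -35606), Pow(7375, -1)) = Mul(-41864, Rational(1, 7375)) = Rational(-41864, 7375)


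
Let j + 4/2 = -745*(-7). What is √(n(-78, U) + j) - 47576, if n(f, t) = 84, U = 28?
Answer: -47576 + √5297 ≈ -47503.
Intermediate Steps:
j = 5213 (j = -2 - 745*(-7) = -2 + 5215 = 5213)
√(n(-78, U) + j) - 47576 = √(84 + 5213) - 47576 = √5297 - 47576 = -47576 + √5297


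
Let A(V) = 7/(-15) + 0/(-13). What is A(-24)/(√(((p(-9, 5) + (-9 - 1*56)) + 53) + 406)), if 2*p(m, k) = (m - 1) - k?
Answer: -7*√1546/11595 ≈ -0.023737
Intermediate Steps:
p(m, k) = -½ + m/2 - k/2 (p(m, k) = ((m - 1) - k)/2 = ((-1 + m) - k)/2 = (-1 + m - k)/2 = -½ + m/2 - k/2)
A(V) = -7/15 (A(V) = 7*(-1/15) + 0*(-1/13) = -7/15 + 0 = -7/15)
A(-24)/(√(((p(-9, 5) + (-9 - 1*56)) + 53) + 406)) = -7/(15*√((((-½ + (½)*(-9) - ½*5) + (-9 - 1*56)) + 53) + 406)) = -7/(15*√((((-½ - 9/2 - 5/2) + (-9 - 56)) + 53) + 406)) = -7/(15*√(((-15/2 - 65) + 53) + 406)) = -7/(15*√((-145/2 + 53) + 406)) = -7/(15*√(-39/2 + 406)) = -7*√1546/773/15 = -7*√1546/11595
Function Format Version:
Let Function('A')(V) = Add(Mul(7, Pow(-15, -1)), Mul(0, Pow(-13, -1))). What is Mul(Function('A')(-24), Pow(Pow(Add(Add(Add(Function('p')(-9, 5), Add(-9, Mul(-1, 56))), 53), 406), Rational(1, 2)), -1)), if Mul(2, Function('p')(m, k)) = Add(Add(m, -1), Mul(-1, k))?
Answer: Mul(Rational(-7, 11595), Pow(1546, Rational(1, 2))) ≈ -0.023737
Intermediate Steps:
Function('p')(m, k) = Add(Rational(-1, 2), Mul(Rational(1, 2), m), Mul(Rational(-1, 2), k)) (Function('p')(m, k) = Mul(Rational(1, 2), Add(Add(m, -1), Mul(-1, k))) = Mul(Rational(1, 2), Add(Add(-1, m), Mul(-1, k))) = Mul(Rational(1, 2), Add(-1, m, Mul(-1, k))) = Add(Rational(-1, 2), Mul(Rational(1, 2), m), Mul(Rational(-1, 2), k)))
Function('A')(V) = Rational(-7, 15) (Function('A')(V) = Add(Mul(7, Rational(-1, 15)), Mul(0, Rational(-1, 13))) = Add(Rational(-7, 15), 0) = Rational(-7, 15))
Mul(Function('A')(-24), Pow(Pow(Add(Add(Add(Function('p')(-9, 5), Add(-9, Mul(-1, 56))), 53), 406), Rational(1, 2)), -1)) = Mul(Rational(-7, 15), Pow(Pow(Add(Add(Add(Add(Rational(-1, 2), Mul(Rational(1, 2), -9), Mul(Rational(-1, 2), 5)), Add(-9, Mul(-1, 56))), 53), 406), Rational(1, 2)), -1)) = Mul(Rational(-7, 15), Pow(Pow(Add(Add(Add(Add(Rational(-1, 2), Rational(-9, 2), Rational(-5, 2)), Add(-9, -56)), 53), 406), Rational(1, 2)), -1)) = Mul(Rational(-7, 15), Pow(Pow(Add(Add(Add(Rational(-15, 2), -65), 53), 406), Rational(1, 2)), -1)) = Mul(Rational(-7, 15), Pow(Pow(Add(Add(Rational(-145, 2), 53), 406), Rational(1, 2)), -1)) = Mul(Rational(-7, 15), Pow(Pow(Add(Rational(-39, 2), 406), Rational(1, 2)), -1)) = Mul(Rational(-7, 15), Pow(Pow(Rational(773, 2), Rational(1, 2)), -1)) = Mul(Rational(-7, 15), Pow(Mul(Rational(1, 2), Pow(1546, Rational(1, 2))), -1)) = Mul(Rational(-7, 15), Mul(Rational(1, 773), Pow(1546, Rational(1, 2)))) = Mul(Rational(-7, 11595), Pow(1546, Rational(1, 2)))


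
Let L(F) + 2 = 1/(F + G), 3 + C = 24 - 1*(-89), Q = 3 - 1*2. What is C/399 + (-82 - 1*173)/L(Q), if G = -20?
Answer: 645815/5187 ≈ 124.51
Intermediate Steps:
Q = 1 (Q = 3 - 2 = 1)
C = 110 (C = -3 + (24 - 1*(-89)) = -3 + (24 + 89) = -3 + 113 = 110)
L(F) = -2 + 1/(-20 + F) (L(F) = -2 + 1/(F - 20) = -2 + 1/(-20 + F))
C/399 + (-82 - 1*173)/L(Q) = 110/399 + (-82 - 1*173)/(((41 - 2*1)/(-20 + 1))) = 110*(1/399) + (-82 - 173)/(((41 - 2)/(-19))) = 110/399 - 255/((-1/19*39)) = 110/399 - 255/(-39/19) = 110/399 - 255*(-19/39) = 110/399 + 1615/13 = 645815/5187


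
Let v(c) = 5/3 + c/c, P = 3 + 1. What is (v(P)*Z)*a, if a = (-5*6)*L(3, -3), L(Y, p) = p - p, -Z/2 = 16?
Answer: 0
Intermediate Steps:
P = 4
Z = -32 (Z = -2*16 = -32)
L(Y, p) = 0
v(c) = 8/3 (v(c) = 5*(⅓) + 1 = 5/3 + 1 = 8/3)
a = 0 (a = -5*6*0 = -30*0 = 0)
(v(P)*Z)*a = ((8/3)*(-32))*0 = -256/3*0 = 0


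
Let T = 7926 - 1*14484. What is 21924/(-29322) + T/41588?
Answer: -10222861/11291142 ≈ -0.90539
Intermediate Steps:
T = -6558 (T = 7926 - 14484 = -6558)
21924/(-29322) + T/41588 = 21924/(-29322) - 6558/41588 = 21924*(-1/29322) - 6558*1/41588 = -406/543 - 3279/20794 = -10222861/11291142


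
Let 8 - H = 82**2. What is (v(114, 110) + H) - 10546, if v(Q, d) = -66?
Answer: -17328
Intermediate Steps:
H = -6716 (H = 8 - 1*82**2 = 8 - 1*6724 = 8 - 6724 = -6716)
(v(114, 110) + H) - 10546 = (-66 - 6716) - 10546 = -6782 - 10546 = -17328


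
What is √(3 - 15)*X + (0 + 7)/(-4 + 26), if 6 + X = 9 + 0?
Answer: 7/22 + 6*I*√3 ≈ 0.31818 + 10.392*I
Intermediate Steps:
X = 3 (X = -6 + (9 + 0) = -6 + 9 = 3)
√(3 - 15)*X + (0 + 7)/(-4 + 26) = √(3 - 15)*3 + (0 + 7)/(-4 + 26) = √(-12)*3 + 7/22 = (2*I*√3)*3 + 7*(1/22) = 6*I*√3 + 7/22 = 7/22 + 6*I*√3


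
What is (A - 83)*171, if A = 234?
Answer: 25821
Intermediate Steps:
(A - 83)*171 = (234 - 83)*171 = 151*171 = 25821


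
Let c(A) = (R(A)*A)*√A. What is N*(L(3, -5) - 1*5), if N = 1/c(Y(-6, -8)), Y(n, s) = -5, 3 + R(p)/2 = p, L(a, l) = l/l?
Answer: I*√5/100 ≈ 0.022361*I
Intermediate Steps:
L(a, l) = 1
R(p) = -6 + 2*p
c(A) = A^(3/2)*(-6 + 2*A) (c(A) = ((-6 + 2*A)*A)*√A = (A*(-6 + 2*A))*√A = A^(3/2)*(-6 + 2*A))
N = -I*√5/400 (N = 1/(2*(-5)^(3/2)*(-3 - 5)) = 1/(2*(-5*I*√5)*(-8)) = 1/(80*I*√5) = -I*√5/400 ≈ -0.0055902*I)
N*(L(3, -5) - 1*5) = (-I*√5/400)*(1 - 1*5) = (-I*√5/400)*(1 - 5) = -I*√5/400*(-4) = I*√5/100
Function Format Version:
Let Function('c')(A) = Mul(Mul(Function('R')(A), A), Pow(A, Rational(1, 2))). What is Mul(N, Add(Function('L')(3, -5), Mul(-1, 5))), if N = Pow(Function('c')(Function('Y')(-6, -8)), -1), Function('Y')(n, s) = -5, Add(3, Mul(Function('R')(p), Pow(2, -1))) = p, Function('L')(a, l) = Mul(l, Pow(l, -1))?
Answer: Mul(Rational(1, 100), I, Pow(5, Rational(1, 2))) ≈ Mul(0.022361, I)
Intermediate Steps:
Function('L')(a, l) = 1
Function('R')(p) = Add(-6, Mul(2, p))
Function('c')(A) = Mul(Pow(A, Rational(3, 2)), Add(-6, Mul(2, A))) (Function('c')(A) = Mul(Mul(Add(-6, Mul(2, A)), A), Pow(A, Rational(1, 2))) = Mul(Mul(A, Add(-6, Mul(2, A))), Pow(A, Rational(1, 2))) = Mul(Pow(A, Rational(3, 2)), Add(-6, Mul(2, A))))
N = Mul(Rational(-1, 400), I, Pow(5, Rational(1, 2))) (N = Pow(Mul(2, Pow(-5, Rational(3, 2)), Add(-3, -5)), -1) = Pow(Mul(2, Mul(-5, I, Pow(5, Rational(1, 2))), -8), -1) = Pow(Mul(80, I, Pow(5, Rational(1, 2))), -1) = Mul(Rational(-1, 400), I, Pow(5, Rational(1, 2))) ≈ Mul(-0.0055902, I))
Mul(N, Add(Function('L')(3, -5), Mul(-1, 5))) = Mul(Mul(Rational(-1, 400), I, Pow(5, Rational(1, 2))), Add(1, Mul(-1, 5))) = Mul(Mul(Rational(-1, 400), I, Pow(5, Rational(1, 2))), Add(1, -5)) = Mul(Mul(Rational(-1, 400), I, Pow(5, Rational(1, 2))), -4) = Mul(Rational(1, 100), I, Pow(5, Rational(1, 2)))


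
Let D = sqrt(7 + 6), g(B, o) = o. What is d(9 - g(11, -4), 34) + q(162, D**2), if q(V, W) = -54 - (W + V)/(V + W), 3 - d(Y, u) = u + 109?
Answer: -195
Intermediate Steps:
d(Y, u) = -106 - u (d(Y, u) = 3 - (u + 109) = 3 - (109 + u) = 3 + (-109 - u) = -106 - u)
D = sqrt(13) ≈ 3.6056
q(V, W) = -55 (q(V, W) = -54 - (V + W)/(V + W) = -54 - 1*1 = -54 - 1 = -55)
d(9 - g(11, -4), 34) + q(162, D**2) = (-106 - 1*34) - 55 = (-106 - 34) - 55 = -140 - 55 = -195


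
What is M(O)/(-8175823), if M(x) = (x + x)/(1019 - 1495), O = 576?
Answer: 288/972922937 ≈ 2.9602e-7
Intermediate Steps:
M(x) = -x/238 (M(x) = (2*x)/(-476) = (2*x)*(-1/476) = -x/238)
M(O)/(-8175823) = -1/238*576/(-8175823) = -288/119*(-1/8175823) = 288/972922937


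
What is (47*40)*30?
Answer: 56400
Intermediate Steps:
(47*40)*30 = 1880*30 = 56400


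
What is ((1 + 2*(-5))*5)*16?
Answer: -720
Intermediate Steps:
((1 + 2*(-5))*5)*16 = ((1 - 10)*5)*16 = -9*5*16 = -45*16 = -720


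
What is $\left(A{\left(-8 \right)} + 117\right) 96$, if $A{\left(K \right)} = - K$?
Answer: $12000$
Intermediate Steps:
$\left(A{\left(-8 \right)} + 117\right) 96 = \left(\left(-1\right) \left(-8\right) + 117\right) 96 = \left(8 + 117\right) 96 = 125 \cdot 96 = 12000$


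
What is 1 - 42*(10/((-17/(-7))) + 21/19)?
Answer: -70531/323 ≈ -218.36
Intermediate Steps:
1 - 42*(10/((-17/(-7))) + 21/19) = 1 - 42*(10/((-17*(-⅐))) + 21*(1/19)) = 1 - 42*(10/(17/7) + 21/19) = 1 - 42*(10*(7/17) + 21/19) = 1 - 42*(70/17 + 21/19) = 1 - 42*1687/323 = 1 - 70854/323 = -70531/323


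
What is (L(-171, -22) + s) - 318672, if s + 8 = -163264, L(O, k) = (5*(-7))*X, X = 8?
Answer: -482224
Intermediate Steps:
L(O, k) = -280 (L(O, k) = (5*(-7))*8 = -35*8 = -280)
s = -163272 (s = -8 - 163264 = -163272)
(L(-171, -22) + s) - 318672 = (-280 - 163272) - 318672 = -163552 - 318672 = -482224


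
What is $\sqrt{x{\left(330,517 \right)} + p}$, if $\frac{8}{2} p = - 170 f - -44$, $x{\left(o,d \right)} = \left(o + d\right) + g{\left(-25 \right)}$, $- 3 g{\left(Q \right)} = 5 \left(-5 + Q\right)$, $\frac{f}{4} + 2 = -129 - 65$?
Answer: $2 \sqrt{8557} \approx 185.01$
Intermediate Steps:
$f = -784$ ($f = -8 + 4 \left(-129 - 65\right) = -8 + 4 \left(-194\right) = -8 - 776 = -784$)
$g{\left(Q \right)} = \frac{25}{3} - \frac{5 Q}{3}$ ($g{\left(Q \right)} = - \frac{5 \left(-5 + Q\right)}{3} = - \frac{-25 + 5 Q}{3} = \frac{25}{3} - \frac{5 Q}{3}$)
$x{\left(o,d \right)} = 50 + d + o$ ($x{\left(o,d \right)} = \left(o + d\right) + \left(\frac{25}{3} - - \frac{125}{3}\right) = \left(d + o\right) + \left(\frac{25}{3} + \frac{125}{3}\right) = \left(d + o\right) + 50 = 50 + d + o$)
$p = 33331$ ($p = \frac{\left(-170\right) \left(-784\right) - -44}{4} = \frac{133280 + \left(-30 + 74\right)}{4} = \frac{133280 + 44}{4} = \frac{1}{4} \cdot 133324 = 33331$)
$\sqrt{x{\left(330,517 \right)} + p} = \sqrt{\left(50 + 517 + 330\right) + 33331} = \sqrt{897 + 33331} = \sqrt{34228} = 2 \sqrt{8557}$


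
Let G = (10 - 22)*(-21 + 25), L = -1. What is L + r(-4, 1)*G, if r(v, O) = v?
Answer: 191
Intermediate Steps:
G = -48 (G = -12*4 = -48)
L + r(-4, 1)*G = -1 - 4*(-48) = -1 + 192 = 191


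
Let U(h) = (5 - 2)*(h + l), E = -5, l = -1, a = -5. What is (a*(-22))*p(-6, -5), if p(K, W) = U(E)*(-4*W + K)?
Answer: -27720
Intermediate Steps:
U(h) = -3 + 3*h (U(h) = (5 - 2)*(h - 1) = 3*(-1 + h) = -3 + 3*h)
p(K, W) = -18*K + 72*W (p(K, W) = (-3 + 3*(-5))*(-4*W + K) = (-3 - 15)*(K - 4*W) = -18*(K - 4*W) = -18*K + 72*W)
(a*(-22))*p(-6, -5) = (-5*(-22))*(-18*(-6) + 72*(-5)) = 110*(108 - 360) = 110*(-252) = -27720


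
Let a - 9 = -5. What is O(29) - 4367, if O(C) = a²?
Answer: -4351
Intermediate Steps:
a = 4 (a = 9 - 5 = 4)
O(C) = 16 (O(C) = 4² = 16)
O(29) - 4367 = 16 - 4367 = -4351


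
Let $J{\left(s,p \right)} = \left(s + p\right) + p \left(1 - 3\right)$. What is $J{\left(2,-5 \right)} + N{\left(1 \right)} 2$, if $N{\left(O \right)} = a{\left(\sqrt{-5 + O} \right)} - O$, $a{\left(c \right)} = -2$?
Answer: $1$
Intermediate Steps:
$N{\left(O \right)} = -2 - O$
$J{\left(s,p \right)} = s - p$ ($J{\left(s,p \right)} = \left(p + s\right) + p \left(-2\right) = \left(p + s\right) - 2 p = s - p$)
$J{\left(2,-5 \right)} + N{\left(1 \right)} 2 = \left(2 - -5\right) + \left(-2 - 1\right) 2 = \left(2 + 5\right) + \left(-2 - 1\right) 2 = 7 - 6 = 1$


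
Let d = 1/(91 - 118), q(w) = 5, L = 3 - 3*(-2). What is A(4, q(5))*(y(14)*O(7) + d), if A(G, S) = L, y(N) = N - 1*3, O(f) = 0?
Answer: -⅓ ≈ -0.33333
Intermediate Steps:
L = 9 (L = 3 - 1*(-6) = 3 + 6 = 9)
y(N) = -3 + N (y(N) = N - 3 = -3 + N)
A(G, S) = 9
d = -1/27 (d = 1/(-27) = -1/27 ≈ -0.037037)
A(4, q(5))*(y(14)*O(7) + d) = 9*((-3 + 14)*0 - 1/27) = 9*(11*0 - 1/27) = 9*(0 - 1/27) = 9*(-1/27) = -⅓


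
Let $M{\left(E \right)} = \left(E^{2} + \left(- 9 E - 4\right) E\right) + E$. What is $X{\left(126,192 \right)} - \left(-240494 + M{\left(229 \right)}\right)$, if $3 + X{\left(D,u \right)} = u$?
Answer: $660898$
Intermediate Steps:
$X{\left(D,u \right)} = -3 + u$
$M{\left(E \right)} = E + E^{2} + E \left(-4 - 9 E\right)$ ($M{\left(E \right)} = \left(E^{2} + \left(-4 - 9 E\right) E\right) + E = \left(E^{2} + E \left(-4 - 9 E\right)\right) + E = E + E^{2} + E \left(-4 - 9 E\right)$)
$X{\left(126,192 \right)} - \left(-240494 + M{\left(229 \right)}\right) = \left(-3 + 192\right) - \left(-240494 - 229 \left(3 + 8 \cdot 229\right)\right) = 189 - \left(-240494 - 229 \left(3 + 1832\right)\right) = 189 - \left(-240494 - 229 \cdot 1835\right) = 189 + \left(240494 - -420215\right) = 189 + \left(240494 + 420215\right) = 189 + 660709 = 660898$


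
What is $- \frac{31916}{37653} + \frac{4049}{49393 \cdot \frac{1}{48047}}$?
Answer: $\frac{7323524907871}{1859794629} \approx 3937.8$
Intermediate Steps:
$- \frac{31916}{37653} + \frac{4049}{49393 \cdot \frac{1}{48047}} = \left(-31916\right) \frac{1}{37653} + \frac{4049}{49393 \cdot \frac{1}{48047}} = - \frac{31916}{37653} + \frac{4049}{\frac{49393}{48047}} = - \frac{31916}{37653} + 4049 \cdot \frac{48047}{49393} = - \frac{31916}{37653} + \frac{194542303}{49393} = \frac{7323524907871}{1859794629}$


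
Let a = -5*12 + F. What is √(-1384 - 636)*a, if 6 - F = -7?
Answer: -94*I*√505 ≈ -2112.4*I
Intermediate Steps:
F = 13 (F = 6 - 1*(-7) = 6 + 7 = 13)
a = -47 (a = -5*12 + 13 = -60 + 13 = -47)
√(-1384 - 636)*a = √(-1384 - 636)*(-47) = √(-2020)*(-47) = (2*I*√505)*(-47) = -94*I*√505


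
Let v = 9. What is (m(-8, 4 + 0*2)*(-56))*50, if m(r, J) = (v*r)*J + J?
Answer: 795200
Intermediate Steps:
m(r, J) = J + 9*J*r (m(r, J) = (9*r)*J + J = 9*J*r + J = J + 9*J*r)
(m(-8, 4 + 0*2)*(-56))*50 = (((4 + 0*2)*(1 + 9*(-8)))*(-56))*50 = (((4 + 0)*(1 - 72))*(-56))*50 = ((4*(-71))*(-56))*50 = -284*(-56)*50 = 15904*50 = 795200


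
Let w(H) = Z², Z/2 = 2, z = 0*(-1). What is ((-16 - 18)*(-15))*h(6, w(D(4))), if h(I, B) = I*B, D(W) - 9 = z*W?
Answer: 48960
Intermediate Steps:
z = 0
Z = 4 (Z = 2*2 = 4)
D(W) = 9 (D(W) = 9 + 0*W = 9 + 0 = 9)
w(H) = 16 (w(H) = 4² = 16)
h(I, B) = B*I
((-16 - 18)*(-15))*h(6, w(D(4))) = ((-16 - 18)*(-15))*(16*6) = -34*(-15)*96 = 510*96 = 48960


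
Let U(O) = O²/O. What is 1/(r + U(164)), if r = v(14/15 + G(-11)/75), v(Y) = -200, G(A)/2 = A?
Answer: -1/36 ≈ -0.027778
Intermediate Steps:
G(A) = 2*A
r = -200
U(O) = O
1/(r + U(164)) = 1/(-200 + 164) = 1/(-36) = -1/36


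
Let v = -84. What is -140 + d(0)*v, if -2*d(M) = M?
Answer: -140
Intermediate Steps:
d(M) = -M/2
-140 + d(0)*v = -140 - 1/2*0*(-84) = -140 + 0*(-84) = -140 + 0 = -140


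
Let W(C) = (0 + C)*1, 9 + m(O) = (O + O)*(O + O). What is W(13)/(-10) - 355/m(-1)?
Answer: 697/10 ≈ 69.700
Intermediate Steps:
m(O) = -9 + 4*O² (m(O) = -9 + (O + O)*(O + O) = -9 + (2*O)*(2*O) = -9 + 4*O²)
W(C) = C (W(C) = C*1 = C)
W(13)/(-10) - 355/m(-1) = 13/(-10) - 355/(-9 + 4*(-1)²) = 13*(-⅒) - 355/(-9 + 4*1) = -13/10 - 355/(-9 + 4) = -13/10 - 355/(-5) = -13/10 - 355*(-⅕) = -13/10 + 71 = 697/10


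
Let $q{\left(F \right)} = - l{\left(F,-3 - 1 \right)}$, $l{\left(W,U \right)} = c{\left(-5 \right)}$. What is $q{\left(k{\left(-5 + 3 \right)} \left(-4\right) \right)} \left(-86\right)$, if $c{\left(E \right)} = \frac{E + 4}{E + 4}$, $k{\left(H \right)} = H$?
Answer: $86$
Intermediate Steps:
$c{\left(E \right)} = 1$ ($c{\left(E \right)} = \frac{4 + E}{4 + E} = 1$)
$l{\left(W,U \right)} = 1$
$q{\left(F \right)} = -1$ ($q{\left(F \right)} = \left(-1\right) 1 = -1$)
$q{\left(k{\left(-5 + 3 \right)} \left(-4\right) \right)} \left(-86\right) = \left(-1\right) \left(-86\right) = 86$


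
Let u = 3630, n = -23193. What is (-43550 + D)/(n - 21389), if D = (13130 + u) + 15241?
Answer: 11549/44582 ≈ 0.25905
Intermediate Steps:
D = 32001 (D = (13130 + 3630) + 15241 = 16760 + 15241 = 32001)
(-43550 + D)/(n - 21389) = (-43550 + 32001)/(-23193 - 21389) = -11549/(-44582) = -11549*(-1/44582) = 11549/44582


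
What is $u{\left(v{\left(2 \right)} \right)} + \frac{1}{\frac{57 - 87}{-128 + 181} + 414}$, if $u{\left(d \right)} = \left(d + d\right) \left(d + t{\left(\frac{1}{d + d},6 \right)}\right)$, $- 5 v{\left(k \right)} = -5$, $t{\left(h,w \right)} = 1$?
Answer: $\frac{87701}{21912} \approx 4.0024$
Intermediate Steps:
$v{\left(k \right)} = 1$ ($v{\left(k \right)} = \left(- \frac{1}{5}\right) \left(-5\right) = 1$)
$u{\left(d \right)} = 2 d \left(1 + d\right)$ ($u{\left(d \right)} = \left(d + d\right) \left(d + 1\right) = 2 d \left(1 + d\right)$)
$u{\left(v{\left(2 \right)} \right)} + \frac{1}{\frac{57 - 87}{-128 + 181} + 414} = 2 \cdot 1 \left(1 + 1\right) + \frac{1}{\frac{57 - 87}{-128 + 181} + 414} = 2 \cdot 1 \cdot 2 + \frac{1}{- \frac{30}{53} + 414} = 4 + \frac{1}{\left(-30\right) \frac{1}{53} + 414} = 4 + \frac{1}{- \frac{30}{53} + 414} = 4 + \frac{1}{\frac{21912}{53}} = 4 + \frac{53}{21912} = \frac{87701}{21912}$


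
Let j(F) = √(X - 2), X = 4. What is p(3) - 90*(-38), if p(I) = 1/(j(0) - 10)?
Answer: 167575/49 - √2/98 ≈ 3419.9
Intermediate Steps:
j(F) = √2 (j(F) = √(4 - 2) = √2)
p(I) = 1/(-10 + √2) (p(I) = 1/(√2 - 10) = 1/(-10 + √2))
p(3) - 90*(-38) = (-5/49 - √2/98) - 90*(-38) = (-5/49 - √2/98) + 3420 = 167575/49 - √2/98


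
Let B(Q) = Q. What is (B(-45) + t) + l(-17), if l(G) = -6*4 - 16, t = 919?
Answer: 834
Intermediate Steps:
l(G) = -40 (l(G) = -24 - 16 = -40)
(B(-45) + t) + l(-17) = (-45 + 919) - 40 = 874 - 40 = 834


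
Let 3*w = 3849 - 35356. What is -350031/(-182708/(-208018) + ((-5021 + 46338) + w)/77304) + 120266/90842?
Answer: -95872765168370709839/349754154937831 ≈ -2.7411e+5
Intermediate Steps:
w = -31507/3 (w = (3849 - 35356)/3 = (⅓)*(-31507) = -31507/3 ≈ -10502.)
-350031/(-182708/(-208018) + ((-5021 + 46338) + w)/77304) + 120266/90842 = -350031/(-182708/(-208018) + ((-5021 + 46338) - 31507/3)/77304) + 120266/90842 = -350031/(-182708*(-1/208018) + (41317 - 31507/3)*(1/77304)) + 120266*(1/90842) = -350031/(91354/104009 + (92444/3)*(1/77304)) + 60133/45421 = -350031/(91354/104009 + 23111/57978) + 60133/45421 = -350031/7700274211/6030233802 + 60133/45421 = -350031*6030233802/7700274211 + 60133/45421 = -2110768767947862/7700274211 + 60133/45421 = -95872765168370709839/349754154937831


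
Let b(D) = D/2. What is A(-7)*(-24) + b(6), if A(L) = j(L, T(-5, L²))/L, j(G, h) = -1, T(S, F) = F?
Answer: -3/7 ≈ -0.42857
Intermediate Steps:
A(L) = -1/L
b(D) = D/2 (b(D) = D*(½) = D/2)
A(-7)*(-24) + b(6) = -1/(-7)*(-24) + (½)*6 = -1*(-⅐)*(-24) + 3 = (⅐)*(-24) + 3 = -24/7 + 3 = -3/7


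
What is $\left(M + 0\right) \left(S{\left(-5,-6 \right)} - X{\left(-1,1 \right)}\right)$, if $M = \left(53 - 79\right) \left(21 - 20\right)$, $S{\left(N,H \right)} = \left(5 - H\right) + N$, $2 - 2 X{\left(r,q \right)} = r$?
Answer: $-117$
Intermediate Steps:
$X{\left(r,q \right)} = 1 - \frac{r}{2}$
$S{\left(N,H \right)} = 5 + N - H$
$M = -26$ ($M = \left(-26\right) 1 = -26$)
$\left(M + 0\right) \left(S{\left(-5,-6 \right)} - X{\left(-1,1 \right)}\right) = \left(-26 + 0\right) \left(\left(5 - 5 - -6\right) - \left(1 - - \frac{1}{2}\right)\right) = - 26 \left(\left(5 - 5 + 6\right) - \left(1 + \frac{1}{2}\right)\right) = - 26 \left(6 - \frac{3}{2}\right) = \left(-26\right) \frac{9}{2} = -117$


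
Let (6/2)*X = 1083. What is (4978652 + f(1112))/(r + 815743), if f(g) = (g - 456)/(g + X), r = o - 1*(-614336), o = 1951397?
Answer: 1833388763/1245228537 ≈ 1.4723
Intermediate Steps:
X = 361 (X = (⅓)*1083 = 361)
r = 2565733 (r = 1951397 - 1*(-614336) = 1951397 + 614336 = 2565733)
f(g) = (-456 + g)/(361 + g) (f(g) = (g - 456)/(g + 361) = (-456 + g)/(361 + g))
(4978652 + f(1112))/(r + 815743) = (4978652 + (-456 + 1112)/(361 + 1112))/(2565733 + 815743) = (4978652 + 656/1473)/3381476 = (4978652 + (1/1473)*656)*(1/3381476) = (4978652 + 656/1473)*(1/3381476) = (7333555052/1473)*(1/3381476) = 1833388763/1245228537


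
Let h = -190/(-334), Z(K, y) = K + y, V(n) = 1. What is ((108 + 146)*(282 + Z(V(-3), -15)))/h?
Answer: 11368024/95 ≈ 1.1966e+5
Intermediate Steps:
h = 95/167 (h = -190*(-1/334) = 95/167 ≈ 0.56886)
((108 + 146)*(282 + Z(V(-3), -15)))/h = ((108 + 146)*(282 + (1 - 15)))/(95/167) = (254*(282 - 14))*(167/95) = (254*268)*(167/95) = 68072*(167/95) = 11368024/95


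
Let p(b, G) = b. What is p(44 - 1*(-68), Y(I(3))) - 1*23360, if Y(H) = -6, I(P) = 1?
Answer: -23248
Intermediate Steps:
p(44 - 1*(-68), Y(I(3))) - 1*23360 = (44 - 1*(-68)) - 1*23360 = (44 + 68) - 23360 = 112 - 23360 = -23248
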